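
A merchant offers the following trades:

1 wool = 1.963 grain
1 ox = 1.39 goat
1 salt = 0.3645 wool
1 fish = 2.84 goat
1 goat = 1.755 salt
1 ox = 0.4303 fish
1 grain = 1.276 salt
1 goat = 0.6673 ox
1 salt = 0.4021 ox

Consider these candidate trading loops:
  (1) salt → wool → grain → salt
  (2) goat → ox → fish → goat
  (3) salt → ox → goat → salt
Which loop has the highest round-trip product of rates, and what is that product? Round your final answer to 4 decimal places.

(1) 0.3645 × 1.963 × 1.276 = 0.91300
(2) 0.6673 × 0.4303 × 2.84 = 0.81548
(3) 0.4021 × 1.39 × 1.755 = 0.98090
Highest is cycle (3) at 0.9809 (≤1, no arbitrage).

0.9809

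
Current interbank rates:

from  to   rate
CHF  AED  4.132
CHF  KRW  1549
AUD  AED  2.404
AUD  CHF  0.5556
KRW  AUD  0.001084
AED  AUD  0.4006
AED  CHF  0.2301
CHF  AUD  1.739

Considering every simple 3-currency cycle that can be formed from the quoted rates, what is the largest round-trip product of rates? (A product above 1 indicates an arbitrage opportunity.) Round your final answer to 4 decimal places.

CHF→AUD→AED→CHF: 1.739 × 2.404 × 0.2301 = 0.96195
CHF→KRW→AUD→CHF: 1549 × 0.001084 × 0.5556 = 0.93292
CHF→AED→AUD→CHF: 4.132 × 0.4006 × 0.5556 = 0.91967
Maximum is CHF→AUD→AED→CHF at 0.9619; no arbitrage — every cycle loses value.

0.9619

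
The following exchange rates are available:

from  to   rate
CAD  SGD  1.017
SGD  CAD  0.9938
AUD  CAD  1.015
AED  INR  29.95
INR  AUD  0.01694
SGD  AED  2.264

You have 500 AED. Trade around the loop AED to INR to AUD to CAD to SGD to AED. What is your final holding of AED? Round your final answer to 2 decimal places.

500 AED × 29.95 = 14975 INR
14975 INR × 0.01694 = 253.6765 AUD
253.6765 AUD × 1.015 = 257.4816475 CAD
257.4816475 CAD × 1.017 = 261.8588355075 SGD
261.8588355075 SGD × 2.264 = 592.84840358898 AED

592.85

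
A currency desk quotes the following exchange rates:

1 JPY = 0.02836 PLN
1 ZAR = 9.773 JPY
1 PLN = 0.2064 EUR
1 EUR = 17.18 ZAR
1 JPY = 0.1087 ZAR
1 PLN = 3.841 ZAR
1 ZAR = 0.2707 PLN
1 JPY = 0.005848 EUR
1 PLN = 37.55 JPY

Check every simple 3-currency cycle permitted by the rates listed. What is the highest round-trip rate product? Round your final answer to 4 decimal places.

1.1049

PLN→JPY→ZAR→PLN: 37.55 × 0.1087 × 0.2707 = 1.10491
PLN→ZAR→JPY→PLN: 3.841 × 9.773 × 0.02836 = 1.06458
EUR→ZAR→JPY→EUR: 17.18 × 9.773 × 0.005848 = 0.98188
EUR→ZAR→PLN→EUR: 17.18 × 0.2707 × 0.2064 = 0.95989
Maximum is PLN→JPY→ZAR→PLN at 1.1049; arbitrage exists.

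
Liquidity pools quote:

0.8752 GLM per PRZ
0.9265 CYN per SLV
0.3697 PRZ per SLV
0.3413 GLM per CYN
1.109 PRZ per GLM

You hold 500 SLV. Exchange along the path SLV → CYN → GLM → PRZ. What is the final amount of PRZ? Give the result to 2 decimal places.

175.34

500 SLV × 0.9265 = 463.25 CYN
463.25 CYN × 0.3413 = 158.107225 GLM
158.107225 GLM × 1.109 = 175.340912525 PRZ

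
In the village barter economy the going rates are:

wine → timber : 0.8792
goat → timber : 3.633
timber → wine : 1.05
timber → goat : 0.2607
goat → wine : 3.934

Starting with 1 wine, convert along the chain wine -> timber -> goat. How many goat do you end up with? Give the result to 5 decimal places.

0.22921

1 wine × 0.8792 = 0.8792 timber
0.8792 timber × 0.2607 = 0.22920744 goat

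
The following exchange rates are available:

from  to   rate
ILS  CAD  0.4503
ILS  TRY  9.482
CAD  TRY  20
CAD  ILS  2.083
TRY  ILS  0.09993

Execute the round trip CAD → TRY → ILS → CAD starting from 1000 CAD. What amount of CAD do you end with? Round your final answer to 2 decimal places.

899.97

1000 CAD × 20 = 20000 TRY
20000 TRY × 0.09993 = 1998.6 ILS
1998.6 ILS × 0.4503 = 899.96958 CAD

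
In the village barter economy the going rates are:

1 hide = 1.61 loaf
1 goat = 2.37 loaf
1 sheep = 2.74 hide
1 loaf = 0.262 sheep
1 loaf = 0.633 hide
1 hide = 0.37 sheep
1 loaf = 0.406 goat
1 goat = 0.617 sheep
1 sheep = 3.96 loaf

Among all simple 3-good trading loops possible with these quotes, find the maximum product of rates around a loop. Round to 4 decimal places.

1.1558

loaf→sheep→hide→loaf: 0.262 × 2.74 × 1.61 = 1.15579
loaf→goat→sheep→loaf: 0.406 × 0.617 × 3.96 = 0.99199
loaf→hide→sheep→loaf: 0.633 × 0.37 × 3.96 = 0.92747
Maximum is loaf→sheep→hide→loaf at 1.1558; arbitrage exists.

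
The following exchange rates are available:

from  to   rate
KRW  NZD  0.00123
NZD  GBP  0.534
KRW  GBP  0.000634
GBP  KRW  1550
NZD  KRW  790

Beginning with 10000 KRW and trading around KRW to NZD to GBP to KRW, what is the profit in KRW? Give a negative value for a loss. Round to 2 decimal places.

10000 KRW × 0.00123 = 12.3 NZD
12.3 NZD × 0.534 = 6.5682 GBP
6.5682 GBP × 1550 = 10180.71 KRW
Net change: 10180.71 − 10000 = 180.71 KRW

180.71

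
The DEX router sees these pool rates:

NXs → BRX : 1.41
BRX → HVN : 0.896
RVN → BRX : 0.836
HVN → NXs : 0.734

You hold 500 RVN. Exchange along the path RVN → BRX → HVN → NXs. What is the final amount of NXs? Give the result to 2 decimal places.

274.90

500 RVN × 0.836 = 418 BRX
418 BRX × 0.896 = 374.528 HVN
374.528 HVN × 0.734 = 274.903552 NXs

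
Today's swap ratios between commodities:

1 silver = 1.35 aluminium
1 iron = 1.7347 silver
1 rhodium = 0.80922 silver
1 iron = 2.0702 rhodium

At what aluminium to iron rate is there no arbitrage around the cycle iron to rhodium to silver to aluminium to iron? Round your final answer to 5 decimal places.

Known legs of the cycle: 2.0702 × 0.80922 × 1.35 = 2.2615837794
For no arbitrage the full-cycle product must be 1, so the missing rate is 1 / 2.2615837794 ≈ 0.4421680.

0.44217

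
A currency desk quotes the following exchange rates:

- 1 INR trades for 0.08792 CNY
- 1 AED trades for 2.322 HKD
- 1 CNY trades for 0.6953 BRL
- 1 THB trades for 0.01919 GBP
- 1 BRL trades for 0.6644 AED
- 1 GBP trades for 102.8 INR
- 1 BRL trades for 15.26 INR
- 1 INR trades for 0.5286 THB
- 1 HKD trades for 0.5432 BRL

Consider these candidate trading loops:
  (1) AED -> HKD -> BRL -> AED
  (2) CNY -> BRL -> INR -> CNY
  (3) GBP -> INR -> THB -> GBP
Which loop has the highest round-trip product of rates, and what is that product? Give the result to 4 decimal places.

1.0428

(1) 2.322 × 0.5432 × 0.6644 = 0.83801
(2) 0.6953 × 15.26 × 0.08792 = 0.93286
(3) 102.8 × 0.5286 × 0.01919 = 1.04279
Highest is cycle (3) at 1.0428 (>1, arbitrage).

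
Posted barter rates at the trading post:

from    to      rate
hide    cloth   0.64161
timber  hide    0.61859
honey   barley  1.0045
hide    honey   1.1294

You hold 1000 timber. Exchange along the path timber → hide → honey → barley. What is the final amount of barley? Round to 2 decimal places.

701.78

1000 timber × 0.61859 = 618.59 hide
618.59 hide × 1.1294 = 698.635546 honey
698.635546 honey × 1.0045 = 701.779405957 barley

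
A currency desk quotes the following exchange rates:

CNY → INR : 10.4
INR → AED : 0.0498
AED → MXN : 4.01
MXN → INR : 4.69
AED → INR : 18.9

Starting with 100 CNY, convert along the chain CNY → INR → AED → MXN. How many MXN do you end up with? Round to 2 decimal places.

207.69

100 CNY × 10.4 = 1040 INR
1040 INR × 0.0498 = 51.792 AED
51.792 AED × 4.01 = 207.68592 MXN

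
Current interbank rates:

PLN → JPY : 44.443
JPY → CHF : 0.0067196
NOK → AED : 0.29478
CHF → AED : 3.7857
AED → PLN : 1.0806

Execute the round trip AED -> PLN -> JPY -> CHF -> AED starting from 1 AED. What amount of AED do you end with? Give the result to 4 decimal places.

1.2217

1 AED × 1.0806 = 1.0806 PLN
1.0806 PLN × 44.443 = 48.0251058 JPY
48.0251058 JPY × 0.0067196 = 0.32270950093368 CHF
0.32270950093368 CHF × 3.7857 = 1.221681357684632376 AED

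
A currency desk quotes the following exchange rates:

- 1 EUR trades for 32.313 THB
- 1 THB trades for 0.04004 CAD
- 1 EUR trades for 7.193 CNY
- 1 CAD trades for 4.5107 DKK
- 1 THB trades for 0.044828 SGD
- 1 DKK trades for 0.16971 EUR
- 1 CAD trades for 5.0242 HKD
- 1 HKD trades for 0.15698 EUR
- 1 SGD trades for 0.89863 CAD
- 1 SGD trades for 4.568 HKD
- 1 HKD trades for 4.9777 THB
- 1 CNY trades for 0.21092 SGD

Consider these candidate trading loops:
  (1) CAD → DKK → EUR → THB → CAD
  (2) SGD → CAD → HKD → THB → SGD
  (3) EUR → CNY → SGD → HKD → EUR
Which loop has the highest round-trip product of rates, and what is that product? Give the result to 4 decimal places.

(1) 4.5107 × 0.16971 × 32.313 × 0.04004 = 0.99043
(2) 0.89863 × 5.0242 × 4.9777 × 0.044828 = 1.00746
(3) 7.193 × 0.21092 × 4.568 × 0.15698 = 1.08792
Highest is cycle (3) at 1.0879 (>1, arbitrage).

1.0879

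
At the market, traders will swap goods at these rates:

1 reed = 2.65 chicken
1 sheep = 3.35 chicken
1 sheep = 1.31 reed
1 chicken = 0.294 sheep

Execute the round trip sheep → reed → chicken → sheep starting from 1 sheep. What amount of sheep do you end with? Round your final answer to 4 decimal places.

1 sheep × 1.31 = 1.31 reed
1.31 reed × 2.65 = 3.4715 chicken
3.4715 chicken × 0.294 = 1.020621 sheep

1.0206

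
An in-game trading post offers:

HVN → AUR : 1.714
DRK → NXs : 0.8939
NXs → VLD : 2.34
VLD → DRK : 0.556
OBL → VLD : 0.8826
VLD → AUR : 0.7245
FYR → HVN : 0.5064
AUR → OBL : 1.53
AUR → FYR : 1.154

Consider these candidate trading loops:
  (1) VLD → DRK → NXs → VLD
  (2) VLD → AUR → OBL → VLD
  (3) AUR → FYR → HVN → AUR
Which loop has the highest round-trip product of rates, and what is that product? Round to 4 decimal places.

1.1630

(1) 0.556 × 0.8939 × 2.34 = 1.16300
(2) 0.7245 × 1.53 × 0.8826 = 0.97835
(3) 1.154 × 0.5064 × 1.714 = 1.00164
Highest is cycle (1) at 1.1630 (>1, arbitrage).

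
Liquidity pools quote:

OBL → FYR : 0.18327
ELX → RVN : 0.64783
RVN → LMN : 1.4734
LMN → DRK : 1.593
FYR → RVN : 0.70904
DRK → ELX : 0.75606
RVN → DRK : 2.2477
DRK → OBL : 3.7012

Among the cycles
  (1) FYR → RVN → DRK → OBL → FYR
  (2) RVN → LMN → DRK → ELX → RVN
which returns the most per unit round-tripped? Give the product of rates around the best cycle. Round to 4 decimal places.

(1) 0.70904 × 2.2477 × 3.7012 × 0.18327 = 1.08104
(2) 1.4734 × 1.593 × 0.75606 × 0.64783 = 1.14962
Highest is cycle (2) at 1.1496 (>1, arbitrage).

1.1496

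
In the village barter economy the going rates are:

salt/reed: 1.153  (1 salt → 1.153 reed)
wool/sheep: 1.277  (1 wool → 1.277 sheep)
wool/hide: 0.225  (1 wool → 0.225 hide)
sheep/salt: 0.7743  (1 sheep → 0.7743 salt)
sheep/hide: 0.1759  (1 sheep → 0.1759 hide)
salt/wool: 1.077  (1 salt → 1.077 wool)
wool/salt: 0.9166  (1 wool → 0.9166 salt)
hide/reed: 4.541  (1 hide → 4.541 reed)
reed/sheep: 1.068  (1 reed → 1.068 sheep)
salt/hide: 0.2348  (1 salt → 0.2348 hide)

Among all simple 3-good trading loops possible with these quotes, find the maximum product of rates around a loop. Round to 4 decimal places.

sheep→salt→wool→sheep: 0.7743 × 1.077 × 1.277 = 1.06492
reed→sheep→salt→reed: 1.068 × 0.7743 × 1.153 = 0.95348
reed→sheep→hide→reed: 1.068 × 0.1759 × 4.541 = 0.85308
Maximum is sheep→salt→wool→sheep at 1.0649; arbitrage exists.

1.0649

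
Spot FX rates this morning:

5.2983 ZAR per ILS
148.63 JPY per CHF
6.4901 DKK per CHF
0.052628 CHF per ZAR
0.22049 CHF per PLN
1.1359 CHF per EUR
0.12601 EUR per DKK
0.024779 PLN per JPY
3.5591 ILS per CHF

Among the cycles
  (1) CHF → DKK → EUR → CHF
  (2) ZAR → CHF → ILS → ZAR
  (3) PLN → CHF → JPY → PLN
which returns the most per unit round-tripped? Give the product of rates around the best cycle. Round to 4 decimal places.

(1) 6.4901 × 0.12601 × 1.1359 = 0.92896
(2) 0.052628 × 3.5591 × 5.2983 = 0.99242
(3) 0.22049 × 148.63 × 0.024779 = 0.81204
Highest is cycle (2) at 0.9924 (≤1, no arbitrage).

0.9924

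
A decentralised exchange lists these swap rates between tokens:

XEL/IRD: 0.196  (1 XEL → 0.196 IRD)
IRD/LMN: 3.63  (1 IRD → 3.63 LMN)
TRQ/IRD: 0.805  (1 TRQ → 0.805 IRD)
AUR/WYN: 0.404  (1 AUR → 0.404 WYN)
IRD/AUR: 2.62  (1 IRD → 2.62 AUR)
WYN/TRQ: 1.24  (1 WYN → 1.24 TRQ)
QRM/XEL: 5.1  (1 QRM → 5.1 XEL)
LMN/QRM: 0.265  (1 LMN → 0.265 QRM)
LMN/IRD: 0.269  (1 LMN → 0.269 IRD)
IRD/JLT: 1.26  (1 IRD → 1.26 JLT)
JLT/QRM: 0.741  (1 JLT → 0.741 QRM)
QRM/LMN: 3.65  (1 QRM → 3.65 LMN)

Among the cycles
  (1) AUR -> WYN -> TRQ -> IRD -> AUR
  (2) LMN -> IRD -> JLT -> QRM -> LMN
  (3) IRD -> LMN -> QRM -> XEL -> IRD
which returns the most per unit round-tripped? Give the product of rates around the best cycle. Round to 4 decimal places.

1.0566

(1) 0.404 × 1.24 × 0.805 × 2.62 = 1.05657
(2) 0.269 × 1.26 × 0.741 × 3.65 = 0.91671
(3) 3.63 × 0.265 × 5.1 × 0.196 = 0.96157
Highest is cycle (1) at 1.0566 (>1, arbitrage).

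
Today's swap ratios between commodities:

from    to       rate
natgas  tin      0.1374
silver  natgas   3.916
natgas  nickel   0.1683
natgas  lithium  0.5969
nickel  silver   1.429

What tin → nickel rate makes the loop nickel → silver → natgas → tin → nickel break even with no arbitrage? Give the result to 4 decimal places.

Known legs of the cycle: 1.429 × 3.916 × 0.1374 = 0.7688854536
For no arbitrage the full-cycle product must be 1, so the missing rate is 1 / 0.7688854536 ≈ 1.300584.

1.3006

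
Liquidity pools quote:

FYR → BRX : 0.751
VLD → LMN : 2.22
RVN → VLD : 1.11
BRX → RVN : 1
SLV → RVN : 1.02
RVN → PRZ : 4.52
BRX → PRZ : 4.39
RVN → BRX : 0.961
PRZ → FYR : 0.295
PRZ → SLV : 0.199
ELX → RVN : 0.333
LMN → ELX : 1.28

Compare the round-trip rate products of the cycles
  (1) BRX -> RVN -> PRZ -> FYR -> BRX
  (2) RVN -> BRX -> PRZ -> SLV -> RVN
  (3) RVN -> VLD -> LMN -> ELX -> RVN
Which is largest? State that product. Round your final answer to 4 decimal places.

1.0503

(1) 1 × 4.52 × 0.295 × 0.751 = 1.00138
(2) 0.961 × 4.39 × 0.199 × 1.02 = 0.85633
(3) 1.11 × 2.22 × 1.28 × 0.333 = 1.05034
Highest is cycle (3) at 1.0503 (>1, arbitrage).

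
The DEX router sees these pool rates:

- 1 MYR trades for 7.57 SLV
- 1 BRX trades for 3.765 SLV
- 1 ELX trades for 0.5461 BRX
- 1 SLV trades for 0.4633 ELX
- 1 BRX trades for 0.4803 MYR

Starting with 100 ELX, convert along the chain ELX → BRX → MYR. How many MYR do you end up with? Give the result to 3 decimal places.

26.229

100 ELX × 0.5461 = 54.61 BRX
54.61 BRX × 0.4803 = 26.229183 MYR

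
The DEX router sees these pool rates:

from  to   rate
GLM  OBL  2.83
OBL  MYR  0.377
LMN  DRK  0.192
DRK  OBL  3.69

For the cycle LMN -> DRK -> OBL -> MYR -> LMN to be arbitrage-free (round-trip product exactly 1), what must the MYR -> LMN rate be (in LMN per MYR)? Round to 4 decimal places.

Known legs of the cycle: 0.192 × 3.69 × 0.377 = 0.26709696
For no arbitrage the full-cycle product must be 1, so the missing rate is 1 / 0.26709696 ≈ 3.743959.

3.7440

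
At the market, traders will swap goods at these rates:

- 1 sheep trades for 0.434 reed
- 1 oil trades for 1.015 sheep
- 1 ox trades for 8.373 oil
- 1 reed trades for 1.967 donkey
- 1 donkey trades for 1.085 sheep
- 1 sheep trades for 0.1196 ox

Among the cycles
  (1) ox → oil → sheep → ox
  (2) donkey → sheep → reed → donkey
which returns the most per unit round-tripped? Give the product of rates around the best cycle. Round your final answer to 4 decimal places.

(1) 8.373 × 1.015 × 0.1196 = 1.01643
(2) 1.085 × 0.434 × 1.967 = 0.92624
Highest is cycle (1) at 1.0164 (>1, arbitrage).

1.0164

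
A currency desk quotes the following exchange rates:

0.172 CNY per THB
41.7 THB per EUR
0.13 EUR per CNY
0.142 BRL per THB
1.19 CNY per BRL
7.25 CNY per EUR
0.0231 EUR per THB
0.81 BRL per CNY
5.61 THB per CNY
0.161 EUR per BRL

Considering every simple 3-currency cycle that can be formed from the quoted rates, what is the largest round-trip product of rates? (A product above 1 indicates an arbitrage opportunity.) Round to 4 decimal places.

EUR→THB→BRL→EUR: 41.7 × 0.142 × 0.161 = 0.95335
BRL→CNY→THB→BRL: 1.19 × 5.61 × 0.142 = 0.94798
EUR→CNY→BRL→EUR: 7.25 × 0.81 × 0.161 = 0.94547
EUR→CNY→THB→EUR: 7.25 × 5.61 × 0.0231 = 0.93953
EUR→THB→CNY→EUR: 41.7 × 0.172 × 0.13 = 0.93241
Maximum is EUR→THB→BRL→EUR at 0.9533; no arbitrage — every cycle loses value.

0.9533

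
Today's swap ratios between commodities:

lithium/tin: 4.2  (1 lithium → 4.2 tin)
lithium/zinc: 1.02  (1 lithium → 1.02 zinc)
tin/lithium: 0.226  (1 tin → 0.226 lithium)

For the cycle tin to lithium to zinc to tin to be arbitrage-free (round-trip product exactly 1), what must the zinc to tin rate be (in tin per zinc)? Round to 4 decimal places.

4.3380

Known legs of the cycle: 0.226 × 1.02 = 0.23052
For no arbitrage the full-cycle product must be 1, so the missing rate is 1 / 0.23052 ≈ 4.338018.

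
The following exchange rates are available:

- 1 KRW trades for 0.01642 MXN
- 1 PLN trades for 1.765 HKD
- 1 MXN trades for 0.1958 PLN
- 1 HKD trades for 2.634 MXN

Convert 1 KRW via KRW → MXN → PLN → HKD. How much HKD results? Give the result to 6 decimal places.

1 KRW × 0.01642 = 0.01642 MXN
0.01642 MXN × 0.1958 = 0.003215036 PLN
0.003215036 PLN × 1.765 = 0.00567453854 HKD

0.005675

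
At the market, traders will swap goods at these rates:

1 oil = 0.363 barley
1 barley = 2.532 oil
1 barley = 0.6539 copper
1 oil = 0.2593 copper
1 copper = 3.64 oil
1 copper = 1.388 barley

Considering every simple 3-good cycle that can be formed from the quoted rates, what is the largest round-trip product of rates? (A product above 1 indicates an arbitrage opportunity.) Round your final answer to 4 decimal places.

0.9113

oil→copper→barley→oil: 0.2593 × 1.388 × 2.532 = 0.91129
oil→barley→copper→oil: 0.363 × 0.6539 × 3.64 = 0.86401
Maximum is oil→copper→barley→oil at 0.9113; no arbitrage — every cycle loses value.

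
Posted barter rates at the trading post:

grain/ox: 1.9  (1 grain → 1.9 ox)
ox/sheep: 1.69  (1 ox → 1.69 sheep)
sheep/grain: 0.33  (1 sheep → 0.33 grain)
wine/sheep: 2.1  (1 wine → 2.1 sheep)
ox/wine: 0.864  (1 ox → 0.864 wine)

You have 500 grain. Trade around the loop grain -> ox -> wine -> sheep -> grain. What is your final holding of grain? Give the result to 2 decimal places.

568.81

500 grain × 1.9 = 950 ox
950 ox × 0.864 = 820.8 wine
820.8 wine × 2.1 = 1723.68 sheep
1723.68 sheep × 0.33 = 568.8144 grain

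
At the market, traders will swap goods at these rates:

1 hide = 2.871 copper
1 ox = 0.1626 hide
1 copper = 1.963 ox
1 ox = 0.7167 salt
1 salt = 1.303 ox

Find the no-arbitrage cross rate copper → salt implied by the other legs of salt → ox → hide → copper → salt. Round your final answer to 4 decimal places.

Known legs of the cycle: 1.303 × 0.1626 × 2.871 = 0.6082724538
For no arbitrage the full-cycle product must be 1, so the missing rate is 1 / 0.6082724538 ≈ 1.644000.

1.6440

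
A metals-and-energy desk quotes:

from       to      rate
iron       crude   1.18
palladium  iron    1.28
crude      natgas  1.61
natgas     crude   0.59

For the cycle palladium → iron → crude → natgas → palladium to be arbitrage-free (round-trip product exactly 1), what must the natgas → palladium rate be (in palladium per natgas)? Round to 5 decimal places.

0.41123

Known legs of the cycle: 1.28 × 1.18 × 1.61 = 2.431744
For no arbitrage the full-cycle product must be 1, so the missing rate is 1 / 2.431744 ≈ 0.4112275.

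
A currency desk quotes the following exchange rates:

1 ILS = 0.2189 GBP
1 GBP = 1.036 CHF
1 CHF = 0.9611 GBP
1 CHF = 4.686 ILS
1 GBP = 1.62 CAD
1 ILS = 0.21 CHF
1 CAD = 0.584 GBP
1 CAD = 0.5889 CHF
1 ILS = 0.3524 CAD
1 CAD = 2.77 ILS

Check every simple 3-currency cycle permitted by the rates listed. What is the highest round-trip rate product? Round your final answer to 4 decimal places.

1.0627

CHF→ILS→GBP→CHF: 4.686 × 0.2189 × 1.036 = 1.06269
GBP→CAD→ILS→GBP: 1.62 × 2.77 × 0.2189 = 0.98229
CHF→ILS→CAD→CHF: 4.686 × 0.3524 × 0.5889 = 0.97248
CHF→GBP→CAD→CHF: 0.9611 × 1.62 × 0.5889 = 0.91691
Maximum is CHF→ILS→GBP→CHF at 1.0627; arbitrage exists.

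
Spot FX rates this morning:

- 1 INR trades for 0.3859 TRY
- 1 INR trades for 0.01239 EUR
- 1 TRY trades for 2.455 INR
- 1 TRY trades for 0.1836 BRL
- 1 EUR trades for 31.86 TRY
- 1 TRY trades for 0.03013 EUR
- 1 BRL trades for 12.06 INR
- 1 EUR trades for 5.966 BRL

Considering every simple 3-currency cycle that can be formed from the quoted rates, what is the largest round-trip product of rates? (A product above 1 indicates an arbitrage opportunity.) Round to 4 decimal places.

INR→EUR→TRY→INR: 0.01239 × 31.86 × 2.455 = 0.96910
INR→EUR→BRL→INR: 0.01239 × 5.966 × 12.06 = 0.89146
INR→TRY→BRL→INR: 0.3859 × 0.1836 × 12.06 = 0.85447
Maximum is INR→EUR→TRY→INR at 0.9691; no arbitrage — every cycle loses value.

0.9691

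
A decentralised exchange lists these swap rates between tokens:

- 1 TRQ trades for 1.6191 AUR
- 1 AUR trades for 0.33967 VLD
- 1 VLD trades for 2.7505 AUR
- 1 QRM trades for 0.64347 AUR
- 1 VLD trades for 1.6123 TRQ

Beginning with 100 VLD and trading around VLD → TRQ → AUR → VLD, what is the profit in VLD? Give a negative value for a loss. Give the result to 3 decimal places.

-11.330

100 VLD × 1.6123 = 161.23 TRQ
161.23 TRQ × 1.6191 = 261.047493 AUR
261.047493 AUR × 0.33967 = 88.67000194731 VLD
Net change: 88.67000194731 − 100 = -11.32999805269 VLD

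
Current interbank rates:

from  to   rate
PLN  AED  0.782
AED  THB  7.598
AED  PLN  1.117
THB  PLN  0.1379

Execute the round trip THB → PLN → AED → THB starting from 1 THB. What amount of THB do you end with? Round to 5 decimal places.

1 THB × 0.1379 = 0.1379 PLN
0.1379 PLN × 0.782 = 0.1078378 AED
0.1078378 AED × 7.598 = 0.8193516044 THB

0.81935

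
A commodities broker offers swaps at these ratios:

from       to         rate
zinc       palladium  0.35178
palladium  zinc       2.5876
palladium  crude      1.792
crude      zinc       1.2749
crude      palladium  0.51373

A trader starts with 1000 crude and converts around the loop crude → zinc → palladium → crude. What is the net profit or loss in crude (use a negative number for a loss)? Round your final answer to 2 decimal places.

-196.32

1000 crude × 1.2749 = 1274.9 zinc
1274.9 zinc × 0.35178 = 448.484322 palladium
448.484322 palladium × 1.792 = 803.683905024 crude
Net change: 803.683905024 − 1000 = -196.316094976 crude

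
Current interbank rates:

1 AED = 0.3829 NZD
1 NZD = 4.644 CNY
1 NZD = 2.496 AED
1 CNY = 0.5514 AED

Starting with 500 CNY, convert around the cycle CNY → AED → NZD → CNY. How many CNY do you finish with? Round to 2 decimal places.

500 CNY × 0.5514 = 275.7 AED
275.7 AED × 0.3829 = 105.56553 NZD
105.56553 NZD × 4.644 = 490.24632132 CNY

490.25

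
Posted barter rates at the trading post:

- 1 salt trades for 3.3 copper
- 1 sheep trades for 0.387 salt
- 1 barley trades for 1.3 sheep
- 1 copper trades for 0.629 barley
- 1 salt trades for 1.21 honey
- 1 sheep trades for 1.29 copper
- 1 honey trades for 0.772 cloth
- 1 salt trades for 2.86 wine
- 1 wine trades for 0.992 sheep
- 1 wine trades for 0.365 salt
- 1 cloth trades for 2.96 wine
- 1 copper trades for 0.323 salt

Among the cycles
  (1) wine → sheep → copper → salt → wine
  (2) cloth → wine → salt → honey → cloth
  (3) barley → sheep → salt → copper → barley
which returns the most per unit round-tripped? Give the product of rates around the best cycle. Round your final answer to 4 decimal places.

(1) 0.992 × 1.29 × 0.323 × 2.86 = 1.18214
(2) 2.96 × 0.365 × 1.21 × 0.772 = 1.00922
(3) 1.3 × 0.387 × 3.3 × 0.629 = 1.04428
Highest is cycle (1) at 1.1821 (>1, arbitrage).

1.1821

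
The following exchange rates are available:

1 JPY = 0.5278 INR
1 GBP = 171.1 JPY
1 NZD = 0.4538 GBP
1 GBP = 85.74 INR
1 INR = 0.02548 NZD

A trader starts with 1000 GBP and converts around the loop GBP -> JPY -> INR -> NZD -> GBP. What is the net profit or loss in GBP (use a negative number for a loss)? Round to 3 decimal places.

44.199

1000 GBP × 171.1 = 171100 JPY
171100 JPY × 0.5278 = 90306.58 INR
90306.58 INR × 0.02548 = 2301.0116584 NZD
2301.0116584 NZD × 0.4538 = 1044.19909058192 GBP
Net change: 1044.19909058192 − 1000 = 44.19909058192 GBP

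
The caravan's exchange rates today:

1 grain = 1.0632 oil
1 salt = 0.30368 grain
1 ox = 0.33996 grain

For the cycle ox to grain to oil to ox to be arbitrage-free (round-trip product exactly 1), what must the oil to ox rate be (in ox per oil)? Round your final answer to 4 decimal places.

Known legs of the cycle: 0.33996 × 1.0632 = 0.361445472
For no arbitrage the full-cycle product must be 1, so the missing rate is 1 / 0.361445472 ≈ 2.766669.

2.7667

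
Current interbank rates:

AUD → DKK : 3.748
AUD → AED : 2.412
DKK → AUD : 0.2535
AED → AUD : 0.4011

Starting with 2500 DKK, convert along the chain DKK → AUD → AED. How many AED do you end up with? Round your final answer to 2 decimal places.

2500 DKK × 0.2535 = 633.75 AUD
633.75 AUD × 2.412 = 1528.605 AED

1528.61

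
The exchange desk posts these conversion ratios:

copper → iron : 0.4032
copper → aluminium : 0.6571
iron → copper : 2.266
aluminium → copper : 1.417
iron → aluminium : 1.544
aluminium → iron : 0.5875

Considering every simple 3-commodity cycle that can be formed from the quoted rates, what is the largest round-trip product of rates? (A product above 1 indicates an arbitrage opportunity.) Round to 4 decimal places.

0.8821

iron→aluminium→copper→iron: 1.544 × 1.417 × 0.4032 = 0.88214
iron→copper→aluminium→iron: 2.266 × 0.6571 × 0.5875 = 0.87478
Maximum is iron→aluminium→copper→iron at 0.8821; no arbitrage — every cycle loses value.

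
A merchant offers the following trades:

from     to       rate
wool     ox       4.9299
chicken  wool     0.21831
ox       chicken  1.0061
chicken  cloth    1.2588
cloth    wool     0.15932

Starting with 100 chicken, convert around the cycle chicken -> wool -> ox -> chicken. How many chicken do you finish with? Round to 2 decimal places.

108.28

100 chicken × 0.21831 = 21.831 wool
21.831 wool × 4.9299 = 107.6246469 ox
107.6246469 ox × 1.0061 = 108.28115724609 chicken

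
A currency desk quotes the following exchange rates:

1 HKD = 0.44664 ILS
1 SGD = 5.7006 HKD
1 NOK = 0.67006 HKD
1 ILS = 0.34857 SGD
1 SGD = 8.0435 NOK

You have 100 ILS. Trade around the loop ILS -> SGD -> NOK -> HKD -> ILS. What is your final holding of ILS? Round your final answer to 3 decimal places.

100 ILS × 0.34857 = 34.857 SGD
34.857 SGD × 8.0435 = 280.3722795 NOK
280.3722795 NOK × 0.67006 = 187.86624960177 HKD
187.86624960177 HKD × 0.44664 = 83.9085817221345528 ILS

83.909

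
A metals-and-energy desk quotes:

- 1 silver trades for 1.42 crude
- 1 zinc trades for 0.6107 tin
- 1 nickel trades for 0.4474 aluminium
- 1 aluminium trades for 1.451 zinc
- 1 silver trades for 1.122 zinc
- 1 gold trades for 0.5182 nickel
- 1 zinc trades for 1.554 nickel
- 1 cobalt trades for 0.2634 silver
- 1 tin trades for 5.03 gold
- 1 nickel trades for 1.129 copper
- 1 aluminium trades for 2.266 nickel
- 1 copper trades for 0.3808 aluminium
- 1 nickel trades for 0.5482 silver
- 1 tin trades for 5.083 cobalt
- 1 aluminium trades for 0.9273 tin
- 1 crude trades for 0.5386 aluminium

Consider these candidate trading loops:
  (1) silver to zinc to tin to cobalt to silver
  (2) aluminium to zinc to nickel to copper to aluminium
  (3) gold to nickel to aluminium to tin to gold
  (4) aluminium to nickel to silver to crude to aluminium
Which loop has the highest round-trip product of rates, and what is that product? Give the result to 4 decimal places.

1.0814

(1) 1.122 × 0.6107 × 5.083 × 0.2634 = 0.91740
(2) 1.451 × 1.554 × 1.129 × 0.3808 = 0.96941
(3) 0.5182 × 0.4474 × 0.9273 × 5.03 = 1.08139
(4) 2.266 × 0.5482 × 1.42 × 0.5386 = 0.95007
Highest is cycle (3) at 1.0814 (>1, arbitrage).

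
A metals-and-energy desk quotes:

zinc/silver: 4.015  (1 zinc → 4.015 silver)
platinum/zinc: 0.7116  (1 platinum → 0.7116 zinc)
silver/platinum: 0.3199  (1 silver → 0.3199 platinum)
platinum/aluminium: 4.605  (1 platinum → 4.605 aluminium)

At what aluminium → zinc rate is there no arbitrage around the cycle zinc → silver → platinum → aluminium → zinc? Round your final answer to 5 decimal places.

Known legs of the cycle: 4.015 × 0.3199 × 4.605 = 5.9146550925
For no arbitrage the full-cycle product must be 1, so the missing rate is 1 / 5.9146550925 ≈ 0.1690716.

0.16907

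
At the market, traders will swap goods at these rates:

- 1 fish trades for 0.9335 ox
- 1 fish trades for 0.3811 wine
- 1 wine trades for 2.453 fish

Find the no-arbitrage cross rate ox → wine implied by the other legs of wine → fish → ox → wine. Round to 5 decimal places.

0.43670

Known legs of the cycle: 2.453 × 0.9335 = 2.2898755
For no arbitrage the full-cycle product must be 1, so the missing rate is 1 / 2.2898755 ≈ 0.4367050.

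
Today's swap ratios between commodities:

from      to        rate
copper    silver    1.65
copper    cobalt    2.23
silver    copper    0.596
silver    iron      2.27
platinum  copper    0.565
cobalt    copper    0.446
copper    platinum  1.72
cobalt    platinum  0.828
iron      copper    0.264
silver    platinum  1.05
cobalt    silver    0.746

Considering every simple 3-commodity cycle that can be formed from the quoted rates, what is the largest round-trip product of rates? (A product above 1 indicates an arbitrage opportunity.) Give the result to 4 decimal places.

copper→cobalt→platinum→copper: 2.23 × 0.828 × 0.565 = 1.04324
silver→copper→cobalt→silver: 0.596 × 2.23 × 0.746 = 0.99149
silver→iron→copper→silver: 2.27 × 0.264 × 1.65 = 0.98881
silver→platinum→copper→silver: 1.05 × 0.565 × 1.65 = 0.97886
Maximum is copper→cobalt→platinum→copper at 1.0432; arbitrage exists.

1.0432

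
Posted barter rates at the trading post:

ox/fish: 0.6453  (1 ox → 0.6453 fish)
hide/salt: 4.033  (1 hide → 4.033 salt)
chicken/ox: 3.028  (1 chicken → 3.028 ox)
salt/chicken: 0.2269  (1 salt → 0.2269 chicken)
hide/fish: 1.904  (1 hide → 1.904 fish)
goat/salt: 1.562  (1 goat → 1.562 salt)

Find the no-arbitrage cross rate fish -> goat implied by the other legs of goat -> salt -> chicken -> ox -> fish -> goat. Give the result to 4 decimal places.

1.4440

Known legs of the cycle: 1.562 × 0.2269 × 3.028 × 0.6453 = 0.69252118159752
For no arbitrage the full-cycle product must be 1, so the missing rate is 1 / 0.69252118159752 ≈ 1.443999.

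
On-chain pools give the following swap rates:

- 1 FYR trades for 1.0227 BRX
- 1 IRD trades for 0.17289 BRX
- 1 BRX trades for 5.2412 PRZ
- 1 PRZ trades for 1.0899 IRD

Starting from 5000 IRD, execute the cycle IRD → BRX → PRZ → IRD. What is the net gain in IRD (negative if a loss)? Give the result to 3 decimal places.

5000 IRD × 0.17289 = 864.45 BRX
864.45 BRX × 5.2412 = 4530.75534 PRZ
4530.75534 PRZ × 1.0899 = 4938.070245066 IRD
Net change: 4938.070245066 − 5000 = -61.929754934 IRD

-61.930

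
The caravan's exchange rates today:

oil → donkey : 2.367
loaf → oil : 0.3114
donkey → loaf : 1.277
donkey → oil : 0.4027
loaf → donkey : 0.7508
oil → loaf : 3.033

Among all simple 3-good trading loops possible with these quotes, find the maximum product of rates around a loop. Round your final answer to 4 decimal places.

0.9413

loaf→oil→donkey→loaf: 0.3114 × 2.367 × 1.277 = 0.94126
loaf→donkey→oil→loaf: 0.7508 × 0.4027 × 3.033 = 0.91702
Maximum is loaf→oil→donkey→loaf at 0.9413; no arbitrage — every cycle loses value.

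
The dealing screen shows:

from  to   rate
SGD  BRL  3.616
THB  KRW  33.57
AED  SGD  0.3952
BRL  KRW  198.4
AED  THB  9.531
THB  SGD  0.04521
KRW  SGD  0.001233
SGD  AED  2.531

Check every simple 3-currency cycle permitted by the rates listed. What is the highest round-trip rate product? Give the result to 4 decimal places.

AED→THB→SGD→AED: 9.531 × 0.04521 × 2.531 = 1.09060
KRW→SGD→BRL→KRW: 0.001233 × 3.616 × 198.4 = 0.88457
Maximum is AED→THB→SGD→AED at 1.0906; arbitrage exists.

1.0906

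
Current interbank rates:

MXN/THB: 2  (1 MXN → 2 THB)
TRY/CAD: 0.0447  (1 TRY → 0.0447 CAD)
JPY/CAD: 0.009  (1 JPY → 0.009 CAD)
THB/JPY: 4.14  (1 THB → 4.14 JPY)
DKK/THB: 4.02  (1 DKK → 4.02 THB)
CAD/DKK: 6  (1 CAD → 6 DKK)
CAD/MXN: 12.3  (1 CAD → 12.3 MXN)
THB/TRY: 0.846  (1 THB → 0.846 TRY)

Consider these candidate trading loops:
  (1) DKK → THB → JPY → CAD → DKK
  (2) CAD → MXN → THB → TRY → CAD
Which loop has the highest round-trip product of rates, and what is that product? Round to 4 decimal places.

0.9303

(1) 4.02 × 4.14 × 0.009 × 6 = 0.89871
(2) 12.3 × 2 × 0.846 × 0.0447 = 0.93028
Highest is cycle (2) at 0.9303 (≤1, no arbitrage).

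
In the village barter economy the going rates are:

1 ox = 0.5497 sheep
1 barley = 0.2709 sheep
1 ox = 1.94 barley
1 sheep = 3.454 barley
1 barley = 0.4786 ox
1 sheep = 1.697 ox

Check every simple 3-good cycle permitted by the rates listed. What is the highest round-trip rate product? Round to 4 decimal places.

0.9087

ox→sheep→barley→ox: 0.5497 × 3.454 × 0.4786 = 0.90870
ox→barley→sheep→ox: 1.94 × 0.2709 × 1.697 = 0.89185
Maximum is ox→sheep→barley→ox at 0.9087; no arbitrage — every cycle loses value.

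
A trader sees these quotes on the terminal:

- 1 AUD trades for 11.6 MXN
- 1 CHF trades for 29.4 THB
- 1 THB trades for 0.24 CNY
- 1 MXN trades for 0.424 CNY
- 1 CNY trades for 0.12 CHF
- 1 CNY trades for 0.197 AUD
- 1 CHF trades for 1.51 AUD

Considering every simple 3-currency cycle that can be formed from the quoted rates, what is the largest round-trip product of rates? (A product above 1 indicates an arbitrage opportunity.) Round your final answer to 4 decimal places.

MXN→CNY→AUD→MXN: 0.424 × 0.197 × 11.6 = 0.96892
THB→CNY→CHF→THB: 0.24 × 0.12 × 29.4 = 0.84672
Maximum is MXN→CNY→AUD→MXN at 0.9689; no arbitrage — every cycle loses value.

0.9689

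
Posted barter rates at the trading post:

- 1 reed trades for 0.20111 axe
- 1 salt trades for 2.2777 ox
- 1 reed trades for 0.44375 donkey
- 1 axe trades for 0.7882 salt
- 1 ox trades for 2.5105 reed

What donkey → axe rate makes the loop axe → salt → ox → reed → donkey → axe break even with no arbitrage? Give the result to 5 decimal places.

0.50000

Known legs of the cycle: 0.7882 × 2.2777 × 2.5105 × 0.44375 = 2.0000071308179375
For no arbitrage the full-cycle product must be 1, so the missing rate is 1 / 2.0000071308179375 ≈ 0.4999982.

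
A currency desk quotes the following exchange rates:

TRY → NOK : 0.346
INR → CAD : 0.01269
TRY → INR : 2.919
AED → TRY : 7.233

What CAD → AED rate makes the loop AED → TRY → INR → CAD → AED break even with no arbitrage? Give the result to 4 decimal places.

Known legs of the cycle: 7.233 × 2.919 × 0.01269 = 0.26792558163
For no arbitrage the full-cycle product must be 1, so the missing rate is 1 / 0.26792558163 ≈ 3.732380.

3.7324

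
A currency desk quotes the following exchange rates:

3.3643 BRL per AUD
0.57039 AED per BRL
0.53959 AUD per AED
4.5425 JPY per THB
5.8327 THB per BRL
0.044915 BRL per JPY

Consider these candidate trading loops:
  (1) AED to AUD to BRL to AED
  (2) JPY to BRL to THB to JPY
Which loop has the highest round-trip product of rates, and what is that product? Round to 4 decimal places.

(1) 0.53959 × 3.3643 × 0.57039 = 1.03545
(2) 0.044915 × 5.8327 × 4.5425 = 1.19002
Highest is cycle (2) at 1.1900 (>1, arbitrage).

1.1900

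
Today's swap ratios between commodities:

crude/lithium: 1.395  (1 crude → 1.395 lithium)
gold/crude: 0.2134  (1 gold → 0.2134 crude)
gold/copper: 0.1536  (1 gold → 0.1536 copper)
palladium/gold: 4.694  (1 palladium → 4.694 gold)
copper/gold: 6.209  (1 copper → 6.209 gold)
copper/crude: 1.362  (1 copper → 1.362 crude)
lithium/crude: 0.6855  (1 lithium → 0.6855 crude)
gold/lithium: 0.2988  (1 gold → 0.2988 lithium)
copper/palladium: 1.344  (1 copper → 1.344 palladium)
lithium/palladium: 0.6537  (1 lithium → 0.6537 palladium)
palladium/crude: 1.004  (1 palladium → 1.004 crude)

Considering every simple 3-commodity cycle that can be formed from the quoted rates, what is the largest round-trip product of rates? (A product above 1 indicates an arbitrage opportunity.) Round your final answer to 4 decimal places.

0.9690

copper→palladium→gold→copper: 1.344 × 4.694 × 0.1536 = 0.96902
palladium→gold→lithium→palladium: 4.694 × 0.2988 × 0.6537 = 0.91686
crude→lithium→palladium→crude: 1.395 × 0.6537 × 1.004 = 0.91556
Maximum is copper→palladium→gold→copper at 0.9690; no arbitrage — every cycle loses value.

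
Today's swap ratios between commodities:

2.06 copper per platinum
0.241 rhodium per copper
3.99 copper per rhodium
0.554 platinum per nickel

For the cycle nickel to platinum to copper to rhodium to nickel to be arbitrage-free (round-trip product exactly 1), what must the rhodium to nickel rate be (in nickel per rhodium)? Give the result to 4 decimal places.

Known legs of the cycle: 0.554 × 2.06 × 0.241 = 0.27503884
For no arbitrage the full-cycle product must be 1, so the missing rate is 1 / 0.27503884 ≈ 3.635850.

3.6359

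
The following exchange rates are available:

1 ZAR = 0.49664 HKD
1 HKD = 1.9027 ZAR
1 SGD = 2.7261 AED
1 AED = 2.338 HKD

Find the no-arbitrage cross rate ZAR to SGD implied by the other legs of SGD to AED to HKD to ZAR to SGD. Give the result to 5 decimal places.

Known legs of the cycle: 2.7261 × 2.338 × 1.9027 = 12.12709019886
For no arbitrage the full-cycle product must be 1, so the missing rate is 1 / 12.12709019886 ≈ 0.0824600.

0.08246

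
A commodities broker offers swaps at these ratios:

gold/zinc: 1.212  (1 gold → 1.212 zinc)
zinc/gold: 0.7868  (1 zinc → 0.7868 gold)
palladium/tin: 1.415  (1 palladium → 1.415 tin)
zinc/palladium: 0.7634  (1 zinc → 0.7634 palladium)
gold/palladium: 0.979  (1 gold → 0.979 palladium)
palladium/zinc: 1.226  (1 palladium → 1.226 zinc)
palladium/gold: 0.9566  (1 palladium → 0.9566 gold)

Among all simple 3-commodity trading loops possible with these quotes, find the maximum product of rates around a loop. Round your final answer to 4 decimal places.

zinc→gold→palladium→zinc: 0.7868 × 0.979 × 1.226 = 0.94436
zinc→palladium→gold→zinc: 0.7634 × 0.9566 × 1.212 = 0.88509
Maximum is zinc→gold→palladium→zinc at 0.9444; no arbitrage — every cycle loses value.

0.9444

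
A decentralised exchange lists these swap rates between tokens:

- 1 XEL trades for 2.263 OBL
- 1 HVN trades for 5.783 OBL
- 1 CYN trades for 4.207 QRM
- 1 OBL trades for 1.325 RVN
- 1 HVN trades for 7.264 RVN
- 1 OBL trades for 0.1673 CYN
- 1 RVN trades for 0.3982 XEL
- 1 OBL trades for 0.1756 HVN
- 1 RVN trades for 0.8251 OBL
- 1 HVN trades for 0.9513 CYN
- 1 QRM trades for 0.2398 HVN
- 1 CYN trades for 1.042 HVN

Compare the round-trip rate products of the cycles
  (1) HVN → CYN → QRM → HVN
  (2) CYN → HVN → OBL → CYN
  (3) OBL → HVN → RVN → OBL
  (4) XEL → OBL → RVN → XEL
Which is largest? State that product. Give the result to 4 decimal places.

1.1940

(1) 0.9513 × 4.207 × 0.2398 = 0.95971
(2) 1.042 × 5.783 × 0.1673 = 1.00813
(3) 0.1756 × 7.264 × 0.8251 = 1.05246
(4) 2.263 × 1.325 × 0.3982 = 1.19399
Highest is cycle (4) at 1.1940 (>1, arbitrage).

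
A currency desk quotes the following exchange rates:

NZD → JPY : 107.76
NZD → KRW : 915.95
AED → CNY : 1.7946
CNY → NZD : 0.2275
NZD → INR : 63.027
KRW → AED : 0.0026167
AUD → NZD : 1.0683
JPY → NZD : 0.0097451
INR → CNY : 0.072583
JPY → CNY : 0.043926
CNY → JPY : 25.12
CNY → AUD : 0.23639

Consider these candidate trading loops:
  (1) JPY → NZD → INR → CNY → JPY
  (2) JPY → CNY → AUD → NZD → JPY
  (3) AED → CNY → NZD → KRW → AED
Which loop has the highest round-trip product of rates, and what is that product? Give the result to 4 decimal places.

1.1954

(1) 0.0097451 × 63.027 × 0.072583 × 25.12 = 1.11987
(2) 0.043926 × 0.23639 × 1.0683 × 107.76 = 1.19537
(3) 1.7946 × 0.2275 × 915.95 × 0.0026167 = 0.97853
Highest is cycle (2) at 1.1954 (>1, arbitrage).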